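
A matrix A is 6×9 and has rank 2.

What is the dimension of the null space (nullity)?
7

The rank-nullity theorem for an m×n matrix states:
rank(A) + nullity(A) = n (the number of columns).
Here n = 9 and rank(A) = 2, so nullity(A) = 9 - 2 = 7.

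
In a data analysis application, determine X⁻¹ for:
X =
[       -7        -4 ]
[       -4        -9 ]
det(X) = 47
X⁻¹ =
[    -9/47      4/47 ]
[     4/47     -7/47 ]

For a 2×2 matrix X = [[a, b], [c, d]] with det(X) ≠ 0, X⁻¹ = (1/det(X)) * [[d, -b], [-c, a]].
det(X) = (-7)*(-9) - (-4)*(-4) = 63 - 16 = 47.
X⁻¹ = (1/47) * [[-9, 4], [4, -7]].
Dividing each entry by 47 and reducing:
X⁻¹ =
[    -9/47      4/47 ]
[     4/47     -7/47 ]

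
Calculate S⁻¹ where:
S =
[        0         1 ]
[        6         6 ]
det(S) = -6
S⁻¹ =
[       -1       1/6 ]
[        1         0 ]

For a 2×2 matrix S = [[a, b], [c, d]] with det(S) ≠ 0, S⁻¹ = (1/det(S)) * [[d, -b], [-c, a]].
det(S) = (0)*(6) - (1)*(6) = 0 - 6 = -6.
S⁻¹ = (1/-6) * [[6, -1], [-6, 0]].
Dividing each entry by -6 and reducing:
S⁻¹ =
[       -1       1/6 ]
[        1         0 ]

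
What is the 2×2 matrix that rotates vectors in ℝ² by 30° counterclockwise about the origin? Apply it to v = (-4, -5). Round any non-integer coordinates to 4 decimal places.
R = [[√3/2, -1/2], [1/2, √3/2]]; R·v = (-0.9641, -6.3301)

A counterclockwise rotation by angle θ in ℝ² has matrix R(θ) = [[cos θ, -sin θ], [sin θ, cos θ]].
For θ = 30°: cos θ = √3/2, sin θ = 1/2.
R(30°) = [[√3/2, -1/2], [1/2, √3/2]].
R·v = [√3/2·-4 + (-1/2)·-5, 1/2·-4 + √3/2·-5] = (-0.9641, -6.3301).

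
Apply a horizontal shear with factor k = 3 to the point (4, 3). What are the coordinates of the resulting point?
(13, 3)

Shear matrix for horizontal shear with factor k = 3:
[[1, 3], [0, 1]]
Result: (4, 3) → (13, 3)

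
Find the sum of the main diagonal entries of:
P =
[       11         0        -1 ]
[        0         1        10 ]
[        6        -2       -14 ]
tr(P) = 11 + 1 - 14 = -2

The trace of a square matrix is the sum of its diagonal entries.
Diagonal entries of P: P[0][0] = 11, P[1][1] = 1, P[2][2] = -14.
tr(P) = 11 + 1 - 14 = -2.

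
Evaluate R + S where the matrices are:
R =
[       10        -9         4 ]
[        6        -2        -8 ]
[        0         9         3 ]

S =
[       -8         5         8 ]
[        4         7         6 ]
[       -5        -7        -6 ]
R + S =
[        2        -4        12 ]
[       10         5        -2 ]
[       -5         2        -3 ]

Matrix addition is elementwise: (R+S)[i][j] = R[i][j] + S[i][j].
  (R+S)[0][0] = (10) + (-8) = 2
  (R+S)[0][1] = (-9) + (5) = -4
  (R+S)[0][2] = (4) + (8) = 12
  (R+S)[1][0] = (6) + (4) = 10
  (R+S)[1][1] = (-2) + (7) = 5
  (R+S)[1][2] = (-8) + (6) = -2
  (R+S)[2][0] = (0) + (-5) = -5
  (R+S)[2][1] = (9) + (-7) = 2
  (R+S)[2][2] = (3) + (-6) = -3
R + S =
[        2        -4        12 ]
[       10         5        -2 ]
[       -5         2        -3 ]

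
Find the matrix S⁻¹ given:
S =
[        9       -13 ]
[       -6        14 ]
det(S) = 48
S⁻¹ =
[     7/24     13/48 ]
[      1/8      3/16 ]

For a 2×2 matrix S = [[a, b], [c, d]] with det(S) ≠ 0, S⁻¹ = (1/det(S)) * [[d, -b], [-c, a]].
det(S) = (9)*(14) - (-13)*(-6) = 126 - 78 = 48.
S⁻¹ = (1/48) * [[14, 13], [6, 9]].
Dividing each entry by 48 and reducing:
S⁻¹ =
[     7/24     13/48 ]
[      1/8      3/16 ]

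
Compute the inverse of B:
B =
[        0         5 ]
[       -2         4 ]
det(B) = 10
B⁻¹ =
[      2/5      -1/2 ]
[      1/5         0 ]

For a 2×2 matrix B = [[a, b], [c, d]] with det(B) ≠ 0, B⁻¹ = (1/det(B)) * [[d, -b], [-c, a]].
det(B) = (0)*(4) - (5)*(-2) = 0 + 10 = 10.
B⁻¹ = (1/10) * [[4, -5], [2, 0]].
Dividing each entry by 10 and reducing:
B⁻¹ =
[      2/5      -1/2 ]
[      1/5         0 ]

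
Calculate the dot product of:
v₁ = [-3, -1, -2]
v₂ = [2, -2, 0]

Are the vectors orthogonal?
-4, No

The dot product is the sum of products of corresponding components.
v₁·v₂ = (-3)*(2) + (-1)*(-2) + (-2)*(0) = -6 + 2 + 0 = -4.
Two vectors are orthogonal iff their dot product is 0; here the dot product is -4, so the vectors are not orthogonal.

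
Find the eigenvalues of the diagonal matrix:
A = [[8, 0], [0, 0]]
λ₁ = 8, λ₂ = 0

The characteristic polynomial of A is det(A - λI) = (8 - λ)(0 - λ) = 0.
The roots are λ = 8 and λ = 0, so the eigenvalues are the diagonal entries.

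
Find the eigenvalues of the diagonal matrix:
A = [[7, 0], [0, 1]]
λ₁ = 7, λ₂ = 1

The characteristic polynomial of A is det(A - λI) = (7 - λ)(1 - λ) = 0.
The roots are λ = 7 and λ = 1, so the eigenvalues are the diagonal entries.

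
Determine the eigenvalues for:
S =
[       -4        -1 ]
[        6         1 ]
λ = -2, -1

Solve det(S - λI) = 0. For a 2×2 matrix the characteristic equation is λ² - (trace)λ + det = 0.
trace(S) = a + d = -4 + 1 = -3.
det(S) = a*d - b*c = (-4)*(1) - (-1)*(6) = -4 + 6 = 2.
Characteristic equation: λ² - (-3)λ + (2) = 0.
Discriminant = (-3)² - 4*(2) = 9 - 8 = 1.
λ = (-3 ± √1) / 2 = (-3 ± 1) / 2 = -2, -1.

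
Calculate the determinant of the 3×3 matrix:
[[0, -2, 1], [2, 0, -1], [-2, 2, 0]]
0

Expansion along first row:
det = 0·det([[0,-1],[2,0]]) - -2·det([[2,-1],[-2,0]]) + 1·det([[2,0],[-2,2]])
    = 0·(0·0 - -1·2) - -2·(2·0 - -1·-2) + 1·(2·2 - 0·-2)
    = 0·2 - -2·-2 + 1·4
    = 0 + -4 + 4 = 0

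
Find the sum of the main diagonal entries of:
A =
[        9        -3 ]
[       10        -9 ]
tr(A) = 9 - 9 = 0

The trace of a square matrix is the sum of its diagonal entries.
Diagonal entries of A: A[0][0] = 9, A[1][1] = -9.
tr(A) = 9 - 9 = 0.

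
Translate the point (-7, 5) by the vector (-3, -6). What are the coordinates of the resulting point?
(-10, -1)

Translation by (-3, -6):
x' = -7 + -3 = -10
y' = 5 + -6 = -1
Homogeneous matrix: [[1, 0, -3], [0, 1, -6], [0, 0, 1]]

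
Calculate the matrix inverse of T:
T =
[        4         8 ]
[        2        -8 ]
det(T) = -48
T⁻¹ =
[      1/6       1/6 ]
[     1/24     -1/12 ]

For a 2×2 matrix T = [[a, b], [c, d]] with det(T) ≠ 0, T⁻¹ = (1/det(T)) * [[d, -b], [-c, a]].
det(T) = (4)*(-8) - (8)*(2) = -32 - 16 = -48.
T⁻¹ = (1/-48) * [[-8, -8], [-2, 4]].
Dividing each entry by -48 and reducing:
T⁻¹ =
[      1/6       1/6 ]
[     1/24     -1/12 ]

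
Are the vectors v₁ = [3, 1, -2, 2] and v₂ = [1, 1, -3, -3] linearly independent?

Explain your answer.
Yes, linearly independent

Two vectors are linearly dependent iff one is a scalar multiple of the other.
No single scalar k satisfies v₂ = k·v₁ (the ratios of corresponding entries disagree), so v₁ and v₂ are linearly independent.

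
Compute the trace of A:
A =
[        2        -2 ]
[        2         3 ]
tr(A) = 2 + 3 = 5

The trace of a square matrix is the sum of its diagonal entries.
Diagonal entries of A: A[0][0] = 2, A[1][1] = 3.
tr(A) = 2 + 3 = 5.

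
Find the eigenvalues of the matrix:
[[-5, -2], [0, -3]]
λ = -5 and λ = -3

Characteristic equation: det(A - λI) = 0
λ² - (trace)λ + (det) = 0
λ² - (-8)λ + (15) = 0
λ² + 8λ + 15 = 0
Solving: λ = -5, -3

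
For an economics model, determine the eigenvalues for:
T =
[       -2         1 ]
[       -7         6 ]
λ = -1, 5

Solve det(T - λI) = 0. For a 2×2 matrix the characteristic equation is λ² - (trace)λ + det = 0.
trace(T) = a + d = -2 + 6 = 4.
det(T) = a*d - b*c = (-2)*(6) - (1)*(-7) = -12 + 7 = -5.
Characteristic equation: λ² - (4)λ + (-5) = 0.
Discriminant = (4)² - 4*(-5) = 16 + 20 = 36.
λ = (4 ± √36) / 2 = (4 ± 6) / 2 = -1, 5.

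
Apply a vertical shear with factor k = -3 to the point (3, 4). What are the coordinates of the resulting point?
(3, -5)

Shear matrix for vertical shear with factor k = -3:
[[1, 0], [-3, 1]]
Result: (3, 4) → (3, -5)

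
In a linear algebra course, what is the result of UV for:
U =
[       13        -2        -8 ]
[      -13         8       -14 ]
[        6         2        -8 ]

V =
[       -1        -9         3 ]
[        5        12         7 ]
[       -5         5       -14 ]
UV =
[       17      -181       137 ]
[      123       143       213 ]
[       44       -70       144 ]

Matrix multiplication: (UV)[i][j] = sum over k of U[i][k] * V[k][j].
  (UV)[0][0] = (13)*(-1) + (-2)*(5) + (-8)*(-5) = 17
  (UV)[0][1] = (13)*(-9) + (-2)*(12) + (-8)*(5) = -181
  (UV)[0][2] = (13)*(3) + (-2)*(7) + (-8)*(-14) = 137
  (UV)[1][0] = (-13)*(-1) + (8)*(5) + (-14)*(-5) = 123
  (UV)[1][1] = (-13)*(-9) + (8)*(12) + (-14)*(5) = 143
  (UV)[1][2] = (-13)*(3) + (8)*(7) + (-14)*(-14) = 213
  (UV)[2][0] = (6)*(-1) + (2)*(5) + (-8)*(-5) = 44
  (UV)[2][1] = (6)*(-9) + (2)*(12) + (-8)*(5) = -70
  (UV)[2][2] = (6)*(3) + (2)*(7) + (-8)*(-14) = 144
UV =
[       17      -181       137 ]
[      123       143       213 ]
[       44       -70       144 ]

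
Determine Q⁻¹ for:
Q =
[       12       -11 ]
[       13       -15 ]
det(Q) = -37
Q⁻¹ =
[    15/37    -11/37 ]
[    13/37    -12/37 ]

For a 2×2 matrix Q = [[a, b], [c, d]] with det(Q) ≠ 0, Q⁻¹ = (1/det(Q)) * [[d, -b], [-c, a]].
det(Q) = (12)*(-15) - (-11)*(13) = -180 + 143 = -37.
Q⁻¹ = (1/-37) * [[-15, 11], [-13, 12]].
Dividing each entry by -37 and reducing:
Q⁻¹ =
[    15/37    -11/37 ]
[    13/37    -12/37 ]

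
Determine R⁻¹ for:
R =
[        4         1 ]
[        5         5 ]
det(R) = 15
R⁻¹ =
[      1/3     -1/15 ]
[     -1/3      4/15 ]

For a 2×2 matrix R = [[a, b], [c, d]] with det(R) ≠ 0, R⁻¹ = (1/det(R)) * [[d, -b], [-c, a]].
det(R) = (4)*(5) - (1)*(5) = 20 - 5 = 15.
R⁻¹ = (1/15) * [[5, -1], [-5, 4]].
Dividing each entry by 15 and reducing:
R⁻¹ =
[      1/3     -1/15 ]
[     -1/3      4/15 ]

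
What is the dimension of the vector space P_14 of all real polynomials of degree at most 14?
Dimension = 15

A polynomial of degree at most 14 can be written as a₀ + a₁x + a₂x² + … + a_14x^14, with 15 free coefficients a₀, …, a_14.
The set {1, x, x², …, x^14} is a basis: it spans P_14 (every such polynomial is a linear combination of these) and is linearly independent (a polynomial is zero iff all its coefficients are zero).
Therefore dim(P_14) = 14 + 1 = 15.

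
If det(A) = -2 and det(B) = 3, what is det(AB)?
-6

Use the multiplicative property of determinants: det(AB) = det(A)*det(B).
det(AB) = (-2)*(3) = -6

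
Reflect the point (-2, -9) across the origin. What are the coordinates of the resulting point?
(2, 9)

Reflection across origin: (-2, -9) → (2, 9)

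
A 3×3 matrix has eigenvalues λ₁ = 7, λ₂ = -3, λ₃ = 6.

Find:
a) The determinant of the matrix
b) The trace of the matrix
det = -126, trace = 10

Two standard eigenvalue identities:
- det(A) equals the product of the eigenvalues (counted with multiplicity).
- trace(A) equals the sum of the eigenvalues.
det(A) = (7)*(-3)*(6) = -126.
trace(A) = 7 - 3 + 6 = 10.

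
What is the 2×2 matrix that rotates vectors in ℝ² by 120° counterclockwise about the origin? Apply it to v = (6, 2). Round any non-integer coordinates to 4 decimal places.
R = [[-1/2, -√3/2], [√3/2, -1/2]]; R·v = (-4.7321, 4.1962)

A counterclockwise rotation by angle θ in ℝ² has matrix R(θ) = [[cos θ, -sin θ], [sin θ, cos θ]].
For θ = 120°: cos θ = -1/2, sin θ = √3/2.
R(120°) = [[-1/2, -√3/2], [√3/2, -1/2]].
R·v = [-1/2·6 + (-√3/2)·2, √3/2·6 + -1/2·2] = (-4.7321, 4.1962).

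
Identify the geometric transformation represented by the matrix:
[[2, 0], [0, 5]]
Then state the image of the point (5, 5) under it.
non-uniform scaling by (2, 5); image of (5, 5) is (10, 25)

This is diagonal with distinct entries, so it scales the x-axis by 2 and the y-axis by 5.
The matrix [[2, 0], [0, 5]] represents: non-uniform scaling by (2, 5).
Applying it to (5, 5): [2·5 + 0·5, 0·5 + 5·5] = (10, 25).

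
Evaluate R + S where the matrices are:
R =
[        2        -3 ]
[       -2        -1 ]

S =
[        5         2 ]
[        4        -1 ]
R + S =
[        7        -1 ]
[        2        -2 ]

Matrix addition is elementwise: (R+S)[i][j] = R[i][j] + S[i][j].
  (R+S)[0][0] = (2) + (5) = 7
  (R+S)[0][1] = (-3) + (2) = -1
  (R+S)[1][0] = (-2) + (4) = 2
  (R+S)[1][1] = (-1) + (-1) = -2
R + S =
[        7        -1 ]
[        2        -2 ]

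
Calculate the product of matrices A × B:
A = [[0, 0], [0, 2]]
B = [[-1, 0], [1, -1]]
[[0, 0], [2, -2]]

Matrix multiplication:
C[0][0] = 0×-1 + 0×1 = 0
C[0][1] = 0×0 + 0×-1 = 0
C[1][0] = 0×-1 + 2×1 = 2
C[1][1] = 0×0 + 2×-1 = -2
Result: [[0, 0], [2, -2]]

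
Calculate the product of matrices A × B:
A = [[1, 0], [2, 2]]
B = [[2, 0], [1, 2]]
[[2, 0], [6, 4]]

Matrix multiplication:
C[0][0] = 1×2 + 0×1 = 2
C[0][1] = 1×0 + 0×2 = 0
C[1][0] = 2×2 + 2×1 = 6
C[1][1] = 2×0 + 2×2 = 4
Result: [[2, 0], [6, 4]]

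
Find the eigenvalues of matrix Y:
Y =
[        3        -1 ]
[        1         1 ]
λ = 2, 2

Solve det(Y - λI) = 0. For a 2×2 matrix the characteristic equation is λ² - (trace)λ + det = 0.
trace(Y) = a + d = 3 + 1 = 4.
det(Y) = a*d - b*c = (3)*(1) - (-1)*(1) = 3 + 1 = 4.
Characteristic equation: λ² - (4)λ + (4) = 0.
Discriminant = (4)² - 4*(4) = 16 - 16 = 0.
λ = (4 ± √0) / 2 = (4 ± 0) / 2 = 2, 2.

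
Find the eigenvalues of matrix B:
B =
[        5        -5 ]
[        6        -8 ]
λ = -5, 2

Solve det(B - λI) = 0. For a 2×2 matrix the characteristic equation is λ² - (trace)λ + det = 0.
trace(B) = a + d = 5 - 8 = -3.
det(B) = a*d - b*c = (5)*(-8) - (-5)*(6) = -40 + 30 = -10.
Characteristic equation: λ² - (-3)λ + (-10) = 0.
Discriminant = (-3)² - 4*(-10) = 9 + 40 = 49.
λ = (-3 ± √49) / 2 = (-3 ± 7) / 2 = -5, 2.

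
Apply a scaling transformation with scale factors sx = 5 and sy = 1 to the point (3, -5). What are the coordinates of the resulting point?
(15, -5)

Scaling matrix:
[[5, 0], [0, 1]]
Result: (3 × 5, -5 × 1) = (15, -5)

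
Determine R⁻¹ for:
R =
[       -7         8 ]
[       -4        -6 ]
det(R) = 74
R⁻¹ =
[    -3/37     -4/37 ]
[     2/37     -7/74 ]

For a 2×2 matrix R = [[a, b], [c, d]] with det(R) ≠ 0, R⁻¹ = (1/det(R)) * [[d, -b], [-c, a]].
det(R) = (-7)*(-6) - (8)*(-4) = 42 + 32 = 74.
R⁻¹ = (1/74) * [[-6, -8], [4, -7]].
Dividing each entry by 74 and reducing:
R⁻¹ =
[    -3/37     -4/37 ]
[     2/37     -7/74 ]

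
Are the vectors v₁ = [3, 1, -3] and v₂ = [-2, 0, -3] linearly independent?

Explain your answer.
Yes, linearly independent

Two vectors are linearly dependent iff one is a scalar multiple of the other.
No single scalar k satisfies v₂ = k·v₁ (the ratios of corresponding entries disagree), so v₁ and v₂ are linearly independent.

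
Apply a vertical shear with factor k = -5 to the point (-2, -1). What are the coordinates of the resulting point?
(-2, 9)

Shear matrix for vertical shear with factor k = -5:
[[1, 0], [-5, 1]]
Result: (-2, -1) → (-2, 9)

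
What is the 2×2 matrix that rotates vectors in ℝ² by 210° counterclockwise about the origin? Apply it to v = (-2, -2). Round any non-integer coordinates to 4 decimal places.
R = [[-√3/2, 1/2], [-1/2, -√3/2]]; R·v = (0.7321, 2.7321)

A counterclockwise rotation by angle θ in ℝ² has matrix R(θ) = [[cos θ, -sin θ], [sin θ, cos θ]].
For θ = 210°: cos θ = -√3/2, sin θ = -1/2.
R(210°) = [[-√3/2, 1/2], [-1/2, -√3/2]].
R·v = [-√3/2·-2 + (1/2)·-2, -1/2·-2 + -√3/2·-2] = (0.7321, 2.7321).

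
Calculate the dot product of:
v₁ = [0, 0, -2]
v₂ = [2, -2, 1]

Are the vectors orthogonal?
-2, No

The dot product is the sum of products of corresponding components.
v₁·v₂ = (0)*(2) + (0)*(-2) + (-2)*(1) = 0 + 0 - 2 = -2.
Two vectors are orthogonal iff their dot product is 0; here the dot product is -2, so the vectors are not orthogonal.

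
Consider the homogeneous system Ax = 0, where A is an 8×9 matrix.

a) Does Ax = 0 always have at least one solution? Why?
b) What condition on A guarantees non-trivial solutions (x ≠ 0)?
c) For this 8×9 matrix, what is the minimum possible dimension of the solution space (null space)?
a) Yes, x = 0 is always a solution. b) When A has linearly dependent columns (rank < n). c) Minimum nullity = 1.

a) x = 0 satisfies A·0 = 0, so the zero vector is always a solution.
b) Non-trivial solutions exist iff the columns of A are linearly dependent, equivalently rank(A) < n (the number of columns).
c) By rank-nullity, rank(A) + nullity(A) = n = 9. Since A has only 8 rows, rank(A) ≤ 8, so nullity(A) ≥ 9 - 8 = 1.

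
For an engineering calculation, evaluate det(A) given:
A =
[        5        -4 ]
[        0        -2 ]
det(A) = -10

For a 2×2 matrix [[a, b], [c, d]], det = a*d - b*c.
det(A) = (5)*(-2) - (-4)*(0) = -10 - 0 = -10.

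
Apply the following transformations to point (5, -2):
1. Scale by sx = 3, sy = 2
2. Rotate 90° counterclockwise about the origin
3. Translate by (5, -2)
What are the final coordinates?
(9, 13)

Step 1: Scale → (15, -4)
Step 2: Rotate 90° → (4, 15)
Step 3: Translate → (9, 13)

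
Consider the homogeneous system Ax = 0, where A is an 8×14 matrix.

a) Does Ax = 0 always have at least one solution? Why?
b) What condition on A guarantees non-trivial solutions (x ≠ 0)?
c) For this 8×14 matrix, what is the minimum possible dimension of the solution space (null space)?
a) Yes, x = 0 is always a solution. b) When A has linearly dependent columns (rank < n). c) Minimum nullity = 6.

a) x = 0 satisfies A·0 = 0, so the zero vector is always a solution.
b) Non-trivial solutions exist iff the columns of A are linearly dependent, equivalently rank(A) < n (the number of columns).
c) By rank-nullity, rank(A) + nullity(A) = n = 14. Since A has only 8 rows, rank(A) ≤ 8, so nullity(A) ≥ 14 - 8 = 6.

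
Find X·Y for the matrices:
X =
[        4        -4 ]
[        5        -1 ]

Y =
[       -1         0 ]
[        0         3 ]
XY =
[       -4       -12 ]
[       -5        -3 ]

Matrix multiplication: (XY)[i][j] = sum over k of X[i][k] * Y[k][j].
  (XY)[0][0] = (4)*(-1) + (-4)*(0) = -4
  (XY)[0][1] = (4)*(0) + (-4)*(3) = -12
  (XY)[1][0] = (5)*(-1) + (-1)*(0) = -5
  (XY)[1][1] = (5)*(0) + (-1)*(3) = -3
XY =
[       -4       -12 ]
[       -5        -3 ]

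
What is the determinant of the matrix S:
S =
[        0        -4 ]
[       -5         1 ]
det(S) = -20

For a 2×2 matrix [[a, b], [c, d]], det = a*d - b*c.
det(S) = (0)*(1) - (-4)*(-5) = 0 - 20 = -20.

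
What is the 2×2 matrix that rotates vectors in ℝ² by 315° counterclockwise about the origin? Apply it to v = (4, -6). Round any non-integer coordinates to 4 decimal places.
R = [[√2/2, √2/2], [-√2/2, √2/2]]; R·v = (-1.4142, -7.0711)

A counterclockwise rotation by angle θ in ℝ² has matrix R(θ) = [[cos θ, -sin θ], [sin θ, cos θ]].
For θ = 315°: cos θ = √2/2, sin θ = -√2/2.
R(315°) = [[√2/2, √2/2], [-√2/2, √2/2]].
R·v = [√2/2·4 + (√2/2)·-6, -√2/2·4 + √2/2·-6] = (-1.4142, -7.0711).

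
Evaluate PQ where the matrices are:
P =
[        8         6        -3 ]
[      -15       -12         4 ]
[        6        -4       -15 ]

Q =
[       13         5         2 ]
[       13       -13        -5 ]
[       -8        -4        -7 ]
PQ =
[      206       -26         7 ]
[     -383        65         2 ]
[      146       142       137 ]

Matrix multiplication: (PQ)[i][j] = sum over k of P[i][k] * Q[k][j].
  (PQ)[0][0] = (8)*(13) + (6)*(13) + (-3)*(-8) = 206
  (PQ)[0][1] = (8)*(5) + (6)*(-13) + (-3)*(-4) = -26
  (PQ)[0][2] = (8)*(2) + (6)*(-5) + (-3)*(-7) = 7
  (PQ)[1][0] = (-15)*(13) + (-12)*(13) + (4)*(-8) = -383
  (PQ)[1][1] = (-15)*(5) + (-12)*(-13) + (4)*(-4) = 65
  (PQ)[1][2] = (-15)*(2) + (-12)*(-5) + (4)*(-7) = 2
  (PQ)[2][0] = (6)*(13) + (-4)*(13) + (-15)*(-8) = 146
  (PQ)[2][1] = (6)*(5) + (-4)*(-13) + (-15)*(-4) = 142
  (PQ)[2][2] = (6)*(2) + (-4)*(-5) + (-15)*(-7) = 137
PQ =
[      206       -26         7 ]
[     -383        65         2 ]
[      146       142       137 ]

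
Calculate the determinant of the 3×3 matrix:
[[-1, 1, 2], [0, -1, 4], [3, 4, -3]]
31

Expansion along first row:
det = -1·det([[-1,4],[4,-3]]) - 1·det([[0,4],[3,-3]]) + 2·det([[0,-1],[3,4]])
    = -1·(-1·-3 - 4·4) - 1·(0·-3 - 4·3) + 2·(0·4 - -1·3)
    = -1·-13 - 1·-12 + 2·3
    = 13 + 12 + 6 = 31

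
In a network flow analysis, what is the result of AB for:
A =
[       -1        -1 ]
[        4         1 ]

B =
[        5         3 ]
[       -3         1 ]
AB =
[       -2        -4 ]
[       17        13 ]

Matrix multiplication: (AB)[i][j] = sum over k of A[i][k] * B[k][j].
  (AB)[0][0] = (-1)*(5) + (-1)*(-3) = -2
  (AB)[0][1] = (-1)*(3) + (-1)*(1) = -4
  (AB)[1][0] = (4)*(5) + (1)*(-3) = 17
  (AB)[1][1] = (4)*(3) + (1)*(1) = 13
AB =
[       -2        -4 ]
[       17        13 ]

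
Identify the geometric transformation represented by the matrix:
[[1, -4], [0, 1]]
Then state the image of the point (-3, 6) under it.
horizontal shear with factor -4; image of (-3, 6) is (-27, 6)

The matrix [[1, k], [0, 1]] sends (x, y) to (x + -4y, y), leaving the y-coordinate fixed: a horizontal shear.
The matrix [[1, -4], [0, 1]] represents: horizontal shear with factor -4.
Applying it to (-3, 6): [1·-3 + -4·6, 0·-3 + 1·6] = (-27, 6).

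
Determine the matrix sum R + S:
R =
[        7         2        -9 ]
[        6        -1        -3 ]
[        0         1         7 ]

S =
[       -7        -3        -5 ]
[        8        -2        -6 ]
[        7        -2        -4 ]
R + S =
[        0        -1       -14 ]
[       14        -3        -9 ]
[        7        -1         3 ]

Matrix addition is elementwise: (R+S)[i][j] = R[i][j] + S[i][j].
  (R+S)[0][0] = (7) + (-7) = 0
  (R+S)[0][1] = (2) + (-3) = -1
  (R+S)[0][2] = (-9) + (-5) = -14
  (R+S)[1][0] = (6) + (8) = 14
  (R+S)[1][1] = (-1) + (-2) = -3
  (R+S)[1][2] = (-3) + (-6) = -9
  (R+S)[2][0] = (0) + (7) = 7
  (R+S)[2][1] = (1) + (-2) = -1
  (R+S)[2][2] = (7) + (-4) = 3
R + S =
[        0        -1       -14 ]
[       14        -3        -9 ]
[        7        -1         3 ]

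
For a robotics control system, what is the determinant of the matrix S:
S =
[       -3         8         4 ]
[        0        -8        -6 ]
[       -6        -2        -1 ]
det(S) = 108

Expand along row 0 (cofactor expansion): det(S) = a*(e*i - f*h) - b*(d*i - f*g) + c*(d*h - e*g), where the 3×3 is [[a, b, c], [d, e, f], [g, h, i]].
Minor M_00 = (-8)*(-1) - (-6)*(-2) = 8 - 12 = -4.
Minor M_01 = (0)*(-1) - (-6)*(-6) = 0 - 36 = -36.
Minor M_02 = (0)*(-2) - (-8)*(-6) = 0 - 48 = -48.
det(S) = (-3)*(-4) - (8)*(-36) + (4)*(-48) = 12 + 288 - 192 = 108.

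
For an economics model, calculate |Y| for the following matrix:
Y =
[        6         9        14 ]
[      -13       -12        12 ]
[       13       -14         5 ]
det(Y) = 7369

Expand along row 0 (cofactor expansion): det(Y) = a*(e*i - f*h) - b*(d*i - f*g) + c*(d*h - e*g), where the 3×3 is [[a, b, c], [d, e, f], [g, h, i]].
Minor M_00 = (-12)*(5) - (12)*(-14) = -60 + 168 = 108.
Minor M_01 = (-13)*(5) - (12)*(13) = -65 - 156 = -221.
Minor M_02 = (-13)*(-14) - (-12)*(13) = 182 + 156 = 338.
det(Y) = (6)*(108) - (9)*(-221) + (14)*(338) = 648 + 1989 + 4732 = 7369.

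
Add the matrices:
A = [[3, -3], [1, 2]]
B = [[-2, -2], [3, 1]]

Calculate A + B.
[[1, -5], [4, 3]]

Add corresponding elements:
(3)+(-2)=1
(-3)+(-2)=-5
(1)+(3)=4
(2)+(1)=3
A + B = [[1, -5], [4, 3]]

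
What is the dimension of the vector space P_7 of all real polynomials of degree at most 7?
Dimension = 8

A polynomial of degree at most 7 can be written as a₀ + a₁x + a₂x² + … + a_7x^7, with 8 free coefficients a₀, …, a_7.
The set {1, x, x², …, x^7} is a basis: it spans P_7 (every such polynomial is a linear combination of these) and is linearly independent (a polynomial is zero iff all its coefficients are zero).
Therefore dim(P_7) = 7 + 1 = 8.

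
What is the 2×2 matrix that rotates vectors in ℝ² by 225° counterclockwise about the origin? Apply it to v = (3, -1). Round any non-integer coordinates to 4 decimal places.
R = [[-√2/2, √2/2], [-√2/2, -√2/2]]; R·v = (-2.8284, -1.4142)

A counterclockwise rotation by angle θ in ℝ² has matrix R(θ) = [[cos θ, -sin θ], [sin θ, cos θ]].
For θ = 225°: cos θ = -√2/2, sin θ = -√2/2.
R(225°) = [[-√2/2, √2/2], [-√2/2, -√2/2]].
R·v = [-√2/2·3 + (√2/2)·-1, -√2/2·3 + -√2/2·-1] = (-2.8284, -1.4142).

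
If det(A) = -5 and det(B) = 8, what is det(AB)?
-40

Use the multiplicative property of determinants: det(AB) = det(A)*det(B).
det(AB) = (-5)*(8) = -40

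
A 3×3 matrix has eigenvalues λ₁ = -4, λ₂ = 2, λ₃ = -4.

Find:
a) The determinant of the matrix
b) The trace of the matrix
det = 32, trace = -6

Two standard eigenvalue identities:
- det(A) equals the product of the eigenvalues (counted with multiplicity).
- trace(A) equals the sum of the eigenvalues.
det(A) = (-4)*(2)*(-4) = 32.
trace(A) = -4 + 2 - 4 = -6.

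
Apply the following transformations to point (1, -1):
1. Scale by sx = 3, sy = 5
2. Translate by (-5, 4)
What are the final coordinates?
(-2, -1)

Step 1: Scale (1, -1) by (sx, sy) = (3, 5) → (3, -5)
Step 2: Translate by (-5, 4) → (-2, -1)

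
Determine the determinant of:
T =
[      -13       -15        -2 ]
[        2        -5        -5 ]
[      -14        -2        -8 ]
det(T) = -1532

Expand along row 0 (cofactor expansion): det(T) = a*(e*i - f*h) - b*(d*i - f*g) + c*(d*h - e*g), where the 3×3 is [[a, b, c], [d, e, f], [g, h, i]].
Minor M_00 = (-5)*(-8) - (-5)*(-2) = 40 - 10 = 30.
Minor M_01 = (2)*(-8) - (-5)*(-14) = -16 - 70 = -86.
Minor M_02 = (2)*(-2) - (-5)*(-14) = -4 - 70 = -74.
det(T) = (-13)*(30) - (-15)*(-86) + (-2)*(-74) = -390 - 1290 + 148 = -1532.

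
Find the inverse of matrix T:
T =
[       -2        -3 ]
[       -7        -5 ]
det(T) = -11
T⁻¹ =
[     5/11     -3/11 ]
[    -7/11      2/11 ]

For a 2×2 matrix T = [[a, b], [c, d]] with det(T) ≠ 0, T⁻¹ = (1/det(T)) * [[d, -b], [-c, a]].
det(T) = (-2)*(-5) - (-3)*(-7) = 10 - 21 = -11.
T⁻¹ = (1/-11) * [[-5, 3], [7, -2]].
Dividing each entry by -11 and reducing:
T⁻¹ =
[     5/11     -3/11 ]
[    -7/11      2/11 ]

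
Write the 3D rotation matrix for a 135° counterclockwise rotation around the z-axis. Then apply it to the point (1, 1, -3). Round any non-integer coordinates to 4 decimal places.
R = [[-√2/2, -√2/2, 0], [√2/2, -√2/2, 0], [0, 0, 1]]; R·(1, 1, -3) = (-1.4142, 0.0000, -3.0000)

Rotation matrix for 135° around z-axis:
cos(135°) = -√2/2, sin(135°) = √2/2
R = [[-√2/2, -√2/2, 0], [√2/2, -√2/2, 0], [0, 0, 1]]
Apply to (1, 1, -3): R·[1, 1, -3]ᵀ = (-1.4142, 0.0000, -3.0000)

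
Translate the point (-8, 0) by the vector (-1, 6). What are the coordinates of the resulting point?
(-9, 6)

Translation by (-1, 6):
x' = -8 + -1 = -9
y' = 0 + 6 = 6
Homogeneous matrix: [[1, 0, -1], [0, 1, 6], [0, 0, 1]]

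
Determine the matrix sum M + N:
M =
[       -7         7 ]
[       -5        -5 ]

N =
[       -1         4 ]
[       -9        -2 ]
M + N =
[       -8        11 ]
[      -14        -7 ]

Matrix addition is elementwise: (M+N)[i][j] = M[i][j] + N[i][j].
  (M+N)[0][0] = (-7) + (-1) = -8
  (M+N)[0][1] = (7) + (4) = 11
  (M+N)[1][0] = (-5) + (-9) = -14
  (M+N)[1][1] = (-5) + (-2) = -7
M + N =
[       -8        11 ]
[      -14        -7 ]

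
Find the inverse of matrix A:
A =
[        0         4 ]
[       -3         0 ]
det(A) = 12
A⁻¹ =
[        0      -1/3 ]
[      1/4         0 ]

For a 2×2 matrix A = [[a, b], [c, d]] with det(A) ≠ 0, A⁻¹ = (1/det(A)) * [[d, -b], [-c, a]].
det(A) = (0)*(0) - (4)*(-3) = 0 + 12 = 12.
A⁻¹ = (1/12) * [[0, -4], [3, 0]].
Dividing each entry by 12 and reducing:
A⁻¹ =
[        0      -1/3 ]
[      1/4         0 ]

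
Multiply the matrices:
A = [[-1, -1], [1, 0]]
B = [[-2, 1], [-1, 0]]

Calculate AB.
[[3, -1], [-2, 1]]

Each entry (i,j) of AB = sum over k of A[i][k]*B[k][j].
(AB)[0][0] = (-1)*(-2) + (-1)*(-1) = 3
(AB)[0][1] = (-1)*(1) + (-1)*(0) = -1
(AB)[1][0] = (1)*(-2) + (0)*(-1) = -2
(AB)[1][1] = (1)*(1) + (0)*(0) = 1
AB = [[3, -1], [-2, 1]]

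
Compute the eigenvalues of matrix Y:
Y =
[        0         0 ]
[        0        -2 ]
λ = -2, 0

Solve det(Y - λI) = 0. For a 2×2 matrix the characteristic equation is λ² - (trace)λ + det = 0.
trace(Y) = a + d = 0 - 2 = -2.
det(Y) = a*d - b*c = (0)*(-2) - (0)*(0) = 0 - 0 = 0.
Characteristic equation: λ² - (-2)λ + (0) = 0.
Discriminant = (-2)² - 4*(0) = 4 - 0 = 4.
λ = (-2 ± √4) / 2 = (-2 ± 2) / 2 = -2, 0.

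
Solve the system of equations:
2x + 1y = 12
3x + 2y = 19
x = 5, y = 2

Use elimination (row reduction):
Equation 1: 2x + 1y = 12.
Equation 2: 3x + 2y = 19.
Multiply Eq1 by 3 and Eq2 by 2: 6x + 3y = 36;  6x + 4y = 38.
Subtract: (1)y = 2, so y = 2.
Back-substitute into Eq1: 2x + 1*(2) = 12, so x = 5.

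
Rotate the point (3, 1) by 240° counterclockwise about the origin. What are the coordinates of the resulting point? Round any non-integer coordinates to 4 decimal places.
(-0.6340, -3.0981)

Rotation matrix R(θ) = [[cos θ, -sin θ], [sin θ, cos θ]]; for θ = 240°:
R = [[-1/2, √3/2], [-√3/2, -1/2]]
Result: R × [3, 1]ᵀ = [-1/2·3 + (√3/2)·1, -√3/2·3 + (-1/2)·1]ᵀ = (-0.6340, -3.0981)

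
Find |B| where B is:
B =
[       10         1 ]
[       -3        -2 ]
det(B) = -17

For a 2×2 matrix [[a, b], [c, d]], det = a*d - b*c.
det(B) = (10)*(-2) - (1)*(-3) = -20 + 3 = -17.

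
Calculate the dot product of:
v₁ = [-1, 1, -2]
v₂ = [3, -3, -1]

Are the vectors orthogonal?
-4, No

The dot product is the sum of products of corresponding components.
v₁·v₂ = (-1)*(3) + (1)*(-3) + (-2)*(-1) = -3 - 3 + 2 = -4.
Two vectors are orthogonal iff their dot product is 0; here the dot product is -4, so the vectors are not orthogonal.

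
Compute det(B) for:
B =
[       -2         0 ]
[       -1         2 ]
det(B) = -4

For a 2×2 matrix [[a, b], [c, d]], det = a*d - b*c.
det(B) = (-2)*(2) - (0)*(-1) = -4 - 0 = -4.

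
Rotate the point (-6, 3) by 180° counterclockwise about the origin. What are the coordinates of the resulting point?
(6, -3)

Rotation matrix R(θ) = [[cos θ, -sin θ], [sin θ, cos θ]]; for θ = 180°:
R = [[-1, 0], [0, -1]]
Result: R × [-6, 3]ᵀ = [-1·-6 + (0)·3, 0·-6 + (-1)·3]ᵀ = (6, -3)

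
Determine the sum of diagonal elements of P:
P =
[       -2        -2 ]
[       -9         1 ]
tr(P) = -2 + 1 = -1

The trace of a square matrix is the sum of its diagonal entries.
Diagonal entries of P: P[0][0] = -2, P[1][1] = 1.
tr(P) = -2 + 1 = -1.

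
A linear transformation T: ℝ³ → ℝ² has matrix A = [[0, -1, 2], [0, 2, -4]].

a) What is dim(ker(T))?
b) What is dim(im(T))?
dim(ker) = 2, dim(im) = 1

Observe that row 2 = -2 × row 1 (so the rows are linearly dependent).
Thus rank(A) = 1 (only one linearly independent row).
dim(im(T)) = rank(A) = 1.
By the rank-nullity theorem applied to T: ℝ³ → ℝ², rank(A) + nullity(A) = 3 (the domain dimension), so dim(ker(T)) = 3 - 1 = 2.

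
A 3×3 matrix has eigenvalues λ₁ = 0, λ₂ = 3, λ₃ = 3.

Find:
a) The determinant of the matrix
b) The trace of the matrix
det = 0, trace = 6

Two standard eigenvalue identities:
- det(A) equals the product of the eigenvalues (counted with multiplicity).
- trace(A) equals the sum of the eigenvalues.
det(A) = (0)*(3)*(3) = 0.
trace(A) = 0 + 3 + 3 = 6.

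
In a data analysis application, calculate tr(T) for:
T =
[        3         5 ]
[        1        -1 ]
tr(T) = 3 - 1 = 2

The trace of a square matrix is the sum of its diagonal entries.
Diagonal entries of T: T[0][0] = 3, T[1][1] = -1.
tr(T) = 3 - 1 = 2.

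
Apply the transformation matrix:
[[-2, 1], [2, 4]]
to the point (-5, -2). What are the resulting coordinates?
(8, -18)

Matrix multiplication:
[[-2, 1], [2, 4]] × [-5, -2]ᵀ
= [-2×-5 + 1×-2, 2×-5 + 4×-2]ᵀ
= [8.0000, -18.0000]ᵀ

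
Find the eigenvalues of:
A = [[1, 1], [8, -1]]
λ = -3, 3

Solve det(A - λI) = 0. For a 2×2 matrix this is λ² - (trace)λ + det = 0.
trace(A) = 1 - 1 = 0.
det(A) = (1)*(-1) - (1)*(8) = -1 - 8 = -9.
Characteristic equation: λ² - (0)λ + (-9) = 0.
Discriminant: (0)² - 4*(-9) = 0 + 36 = 36.
Roots: λ = (0 ± √36) / 2 = -3, 3.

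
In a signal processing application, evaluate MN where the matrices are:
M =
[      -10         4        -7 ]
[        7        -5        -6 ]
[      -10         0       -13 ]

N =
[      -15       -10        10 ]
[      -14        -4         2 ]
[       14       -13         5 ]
MN =
[       -4       175      -127 ]
[     -119        28        30 ]
[      -32       269      -165 ]

Matrix multiplication: (MN)[i][j] = sum over k of M[i][k] * N[k][j].
  (MN)[0][0] = (-10)*(-15) + (4)*(-14) + (-7)*(14) = -4
  (MN)[0][1] = (-10)*(-10) + (4)*(-4) + (-7)*(-13) = 175
  (MN)[0][2] = (-10)*(10) + (4)*(2) + (-7)*(5) = -127
  (MN)[1][0] = (7)*(-15) + (-5)*(-14) + (-6)*(14) = -119
  (MN)[1][1] = (7)*(-10) + (-5)*(-4) + (-6)*(-13) = 28
  (MN)[1][2] = (7)*(10) + (-5)*(2) + (-6)*(5) = 30
  (MN)[2][0] = (-10)*(-15) + (0)*(-14) + (-13)*(14) = -32
  (MN)[2][1] = (-10)*(-10) + (0)*(-4) + (-13)*(-13) = 269
  (MN)[2][2] = (-10)*(10) + (0)*(2) + (-13)*(5) = -165
MN =
[       -4       175      -127 ]
[     -119        28        30 ]
[      -32       269      -165 ]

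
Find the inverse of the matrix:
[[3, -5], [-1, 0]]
[[0, -1], [-1/5, -3/5]]

For [[a,b],[c,d]], inverse = (1/det)·[[d,-b],[-c,a]]
det = 3·0 - -5·-1 = -5
Inverse = (1/-5)·[[0, 5], [1, 3]]
        = [[0, -1], [-1/5, -3/5]]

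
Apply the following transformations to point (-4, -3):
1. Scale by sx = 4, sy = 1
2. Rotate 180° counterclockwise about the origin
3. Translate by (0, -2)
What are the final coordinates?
(16, 1)

Step 1: Scale → (-16, -3)
Step 2: Rotate 180° → (16, 3)
Step 3: Translate → (16, 1)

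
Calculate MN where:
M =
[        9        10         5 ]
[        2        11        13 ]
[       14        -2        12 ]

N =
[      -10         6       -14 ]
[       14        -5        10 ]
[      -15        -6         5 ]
MN =
[      -25       -26        -1 ]
[      -61      -121       147 ]
[     -348        22      -156 ]

Matrix multiplication: (MN)[i][j] = sum over k of M[i][k] * N[k][j].
  (MN)[0][0] = (9)*(-10) + (10)*(14) + (5)*(-15) = -25
  (MN)[0][1] = (9)*(6) + (10)*(-5) + (5)*(-6) = -26
  (MN)[0][2] = (9)*(-14) + (10)*(10) + (5)*(5) = -1
  (MN)[1][0] = (2)*(-10) + (11)*(14) + (13)*(-15) = -61
  (MN)[1][1] = (2)*(6) + (11)*(-5) + (13)*(-6) = -121
  (MN)[1][2] = (2)*(-14) + (11)*(10) + (13)*(5) = 147
  (MN)[2][0] = (14)*(-10) + (-2)*(14) + (12)*(-15) = -348
  (MN)[2][1] = (14)*(6) + (-2)*(-5) + (12)*(-6) = 22
  (MN)[2][2] = (14)*(-14) + (-2)*(10) + (12)*(5) = -156
MN =
[      -25       -26        -1 ]
[      -61      -121       147 ]
[     -348        22      -156 ]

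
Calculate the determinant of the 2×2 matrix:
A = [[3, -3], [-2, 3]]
3

For A = [[a, b], [c, d]], det(A) = a*d - b*c.
det(A) = (3)*(3) - (-3)*(-2) = 9 - 6 = 3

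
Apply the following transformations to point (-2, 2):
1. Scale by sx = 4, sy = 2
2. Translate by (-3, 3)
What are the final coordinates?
(-11, 7)

Step 1: Scale (-2, 2) by (sx, sy) = (4, 2) → (-8, 4)
Step 2: Translate by (-3, 3) → (-11, 7)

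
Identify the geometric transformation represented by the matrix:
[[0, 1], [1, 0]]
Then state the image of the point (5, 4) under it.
reflection across the line y = x; image of (5, 4) is (4, 5)

This is a symmetric orthogonal matrix with determinant -1, which characterizes a reflection in ℝ².
The matrix [[0, 1], [1, 0]] represents: reflection across the line y = x.
Applying it to (5, 4): [0·5 + 1·4, 1·5 + 0·4] = (4, 5).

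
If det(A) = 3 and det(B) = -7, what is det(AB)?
-21

Use the multiplicative property of determinants: det(AB) = det(A)*det(B).
det(AB) = (3)*(-7) = -21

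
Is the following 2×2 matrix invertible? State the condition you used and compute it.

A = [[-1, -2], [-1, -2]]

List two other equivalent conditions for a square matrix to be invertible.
No, not invertible; det(A) = 0 (two rows are equal, so the rows are linearly dependent). Equivalent conditions (failing for this A): rank(A) < 2; Ax = 0 has non-trivial solutions; 0 is an eigenvalue; the columns are linearly dependent.

To check invertibility, compute det(A).
In this matrix, row 0 and the last row are identical, so one row is a scalar multiple of another and the rows are linearly dependent.
A matrix with linearly dependent rows has det = 0 and is not invertible.
Equivalent failed conditions:
- rank(A) < 2.
- Ax = 0 has non-trivial solutions.
- 0 is an eigenvalue.
- The columns are linearly dependent.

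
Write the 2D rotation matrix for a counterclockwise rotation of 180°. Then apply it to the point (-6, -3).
R = [[-1, 0], [0, -1]]; R·(-6, -3) = (6, 3)

Rotation matrix formula: R(θ) = [[cos θ, -sin θ], [sin θ, cos θ]]
For θ = 180°:
cos(180°) = -1
sin(180°) = 0
R = [[-1, 0], [0, -1]]
Apply to (-6, -3): [-1·-6 + (0)·-3, 0·-6 + -1·-3] = (6, 3)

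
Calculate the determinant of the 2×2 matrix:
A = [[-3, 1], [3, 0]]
-3

For A = [[a, b], [c, d]], det(A) = a*d - b*c.
det(A) = (-3)*(0) - (1)*(3) = 0 - 3 = -3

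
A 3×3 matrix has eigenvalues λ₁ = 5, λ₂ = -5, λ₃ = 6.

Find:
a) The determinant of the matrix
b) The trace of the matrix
det = -150, trace = 6

Two standard eigenvalue identities:
- det(A) equals the product of the eigenvalues (counted with multiplicity).
- trace(A) equals the sum of the eigenvalues.
det(A) = (5)*(-5)*(6) = -150.
trace(A) = 5 - 5 + 6 = 6.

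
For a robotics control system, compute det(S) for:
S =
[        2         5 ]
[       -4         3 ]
det(S) = 26

For a 2×2 matrix [[a, b], [c, d]], det = a*d - b*c.
det(S) = (2)*(3) - (5)*(-4) = 6 + 20 = 26.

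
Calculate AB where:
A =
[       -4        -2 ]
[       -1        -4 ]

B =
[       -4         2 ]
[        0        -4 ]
AB =
[       16         0 ]
[        4        14 ]

Matrix multiplication: (AB)[i][j] = sum over k of A[i][k] * B[k][j].
  (AB)[0][0] = (-4)*(-4) + (-2)*(0) = 16
  (AB)[0][1] = (-4)*(2) + (-2)*(-4) = 0
  (AB)[1][0] = (-1)*(-4) + (-4)*(0) = 4
  (AB)[1][1] = (-1)*(2) + (-4)*(-4) = 14
AB =
[       16         0 ]
[        4        14 ]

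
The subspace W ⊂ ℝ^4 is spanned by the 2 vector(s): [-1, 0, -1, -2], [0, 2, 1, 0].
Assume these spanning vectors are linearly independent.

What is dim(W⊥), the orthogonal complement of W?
dim(W⊥) = 2

For any subspace W of ℝ^n, dim(W) + dim(W⊥) = n (the whole-space dimension).
Here the given 2 vectors are linearly independent, so dim(W) = 2.
Thus dim(W⊥) = n - dim(W) = 4 - 2 = 2.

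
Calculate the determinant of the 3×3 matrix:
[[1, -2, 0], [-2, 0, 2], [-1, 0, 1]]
0

Expansion along first row:
det = 1·det([[0,2],[0,1]]) - -2·det([[-2,2],[-1,1]]) + 0·det([[-2,0],[-1,0]])
    = 1·(0·1 - 2·0) - -2·(-2·1 - 2·-1) + 0·(-2·0 - 0·-1)
    = 1·0 - -2·0 + 0·0
    = 0 + 0 + 0 = 0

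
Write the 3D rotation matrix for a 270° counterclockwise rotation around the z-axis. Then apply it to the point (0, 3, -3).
R = [[0, 1, 0], [-1, 0, 0], [0, 0, 1]]; R·(0, 3, -3) = (3, 0, -3)

Rotation matrix for 270° around z-axis:
cos(270°) = 0, sin(270°) = -1
R = [[0, 1, 0], [-1, 0, 0], [0, 0, 1]]
Apply to (0, 3, -3): R·[0, 3, -3]ᵀ = (3, 0, -3)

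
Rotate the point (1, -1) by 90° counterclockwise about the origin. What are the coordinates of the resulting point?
(1, 1)

Rotation matrix R(θ) = [[cos θ, -sin θ], [sin θ, cos θ]]; for θ = 90°:
R = [[0, -1], [1, 0]]
Result: R × [1, -1]ᵀ = [0·1 + (-1)·-1, 1·1 + (0)·-1]ᵀ = (1, 1)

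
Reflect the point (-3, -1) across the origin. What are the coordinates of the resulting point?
(3, 1)

Reflection across origin: (-3, -1) → (3, 1)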